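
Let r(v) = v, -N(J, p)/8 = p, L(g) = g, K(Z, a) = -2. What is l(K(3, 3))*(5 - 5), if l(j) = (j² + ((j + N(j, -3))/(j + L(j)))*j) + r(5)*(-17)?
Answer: 0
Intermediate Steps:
N(J, p) = -8*p
l(j) = -73 + j² + j/2 (l(j) = (j² + ((j - 8*(-3))/(j + j))*j) + 5*(-17) = (j² + ((j + 24)/((2*j)))*j) - 85 = (j² + ((24 + j)*(1/(2*j)))*j) - 85 = (j² + ((24 + j)/(2*j))*j) - 85 = (j² + (12 + j/2)) - 85 = (12 + j² + j/2) - 85 = -73 + j² + j/2)
l(K(3, 3))*(5 - 5) = (-73 + (-2)² + (½)*(-2))*(5 - 5) = (-73 + 4 - 1)*0 = -70*0 = 0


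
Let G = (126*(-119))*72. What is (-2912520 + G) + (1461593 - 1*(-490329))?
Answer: -2040166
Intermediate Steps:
G = -1079568 (G = -14994*72 = -1079568)
(-2912520 + G) + (1461593 - 1*(-490329)) = (-2912520 - 1079568) + (1461593 - 1*(-490329)) = -3992088 + (1461593 + 490329) = -3992088 + 1951922 = -2040166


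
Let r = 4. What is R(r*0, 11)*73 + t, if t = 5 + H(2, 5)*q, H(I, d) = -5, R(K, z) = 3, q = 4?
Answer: 204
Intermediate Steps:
t = -15 (t = 5 - 5*4 = 5 - 20 = -15)
R(r*0, 11)*73 + t = 3*73 - 15 = 219 - 15 = 204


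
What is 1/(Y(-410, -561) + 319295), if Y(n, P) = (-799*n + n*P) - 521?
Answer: 1/876374 ≈ 1.1411e-6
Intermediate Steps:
Y(n, P) = -521 - 799*n + P*n (Y(n, P) = (-799*n + P*n) - 521 = -521 - 799*n + P*n)
1/(Y(-410, -561) + 319295) = 1/((-521 - 799*(-410) - 561*(-410)) + 319295) = 1/((-521 + 327590 + 230010) + 319295) = 1/(557079 + 319295) = 1/876374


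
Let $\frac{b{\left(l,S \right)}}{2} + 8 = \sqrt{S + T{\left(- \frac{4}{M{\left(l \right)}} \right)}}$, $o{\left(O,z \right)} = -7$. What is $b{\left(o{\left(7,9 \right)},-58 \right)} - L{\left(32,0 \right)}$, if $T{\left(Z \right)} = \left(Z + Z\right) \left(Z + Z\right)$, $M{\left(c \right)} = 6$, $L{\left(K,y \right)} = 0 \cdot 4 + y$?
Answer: $-16 + \frac{2 i \sqrt{506}}{3} \approx -16.0 + 14.996 i$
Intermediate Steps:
$L{\left(K,y \right)} = y$ ($L{\left(K,y \right)} = 0 + y = y$)
$T{\left(Z \right)} = 4 Z^{2}$ ($T{\left(Z \right)} = 2 Z 2 Z = 4 Z^{2}$)
$b{\left(l,S \right)} = -16 + 2 \sqrt{\frac{16}{9} + S}$ ($b{\left(l,S \right)} = -16 + 2 \sqrt{S + 4 \left(- \frac{4}{6}\right)^{2}} = -16 + 2 \sqrt{S + 4 \left(\left(-4\right) \frac{1}{6}\right)^{2}} = -16 + 2 \sqrt{S + 4 \left(- \frac{2}{3}\right)^{2}} = -16 + 2 \sqrt{S + 4 \cdot \frac{4}{9}} = -16 + 2 \sqrt{S + \frac{16}{9}} = -16 + 2 \sqrt{\frac{16}{9} + S}$)
$b{\left(o{\left(7,9 \right)},-58 \right)} - L{\left(32,0 \right)} = \left(-16 + \frac{2 \sqrt{16 + 9 \left(-58\right)}}{3}\right) - 0 = \left(-16 + \frac{2 \sqrt{16 - 522}}{3}\right) + 0 = \left(-16 + \frac{2 \sqrt{-506}}{3}\right) + 0 = \left(-16 + \frac{2 i \sqrt{506}}{3}\right) + 0 = -16 + \frac{2 i \sqrt{506}}{3}$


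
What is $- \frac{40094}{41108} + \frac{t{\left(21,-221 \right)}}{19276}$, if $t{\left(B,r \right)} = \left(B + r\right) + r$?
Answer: $- \frac{197539603}{198099452} \approx -0.99717$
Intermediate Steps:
$t{\left(B,r \right)} = B + 2 r$
$- \frac{40094}{41108} + \frac{t{\left(21,-221 \right)}}{19276} = - \frac{40094}{41108} + \frac{21 + 2 \left(-221\right)}{19276} = \left(-40094\right) \frac{1}{41108} + \left(21 - 442\right) \frac{1}{19276} = - \frac{20047}{20554} - \frac{421}{19276} = - \frac{197539603}{198099452}$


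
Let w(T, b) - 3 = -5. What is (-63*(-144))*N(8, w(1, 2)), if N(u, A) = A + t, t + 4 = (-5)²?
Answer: 172368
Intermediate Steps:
w(T, b) = -2 (w(T, b) = 3 - 5 = -2)
t = 21 (t = -4 + (-5)² = -4 + 25 = 21)
N(u, A) = 21 + A (N(u, A) = A + 21 = 21 + A)
(-63*(-144))*N(8, w(1, 2)) = (-63*(-144))*(21 - 2) = 9072*19 = 172368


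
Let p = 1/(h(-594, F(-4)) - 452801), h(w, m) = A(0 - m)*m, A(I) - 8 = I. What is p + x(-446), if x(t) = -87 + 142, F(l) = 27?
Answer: 24932269/453314 ≈ 55.000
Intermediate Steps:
A(I) = 8 + I
h(w, m) = m*(8 - m) (h(w, m) = (8 + (0 - m))*m = (8 - m)*m = m*(8 - m))
p = -1/453314 (p = 1/(27*(8 - 1*27) - 452801) = 1/(27*(8 - 27) - 452801) = 1/(27*(-19) - 452801) = 1/(-513 - 452801) = 1/(-453314) = -1/453314 ≈ -2.2060e-6)
x(t) = 55
p + x(-446) = -1/453314 + 55 = 24932269/453314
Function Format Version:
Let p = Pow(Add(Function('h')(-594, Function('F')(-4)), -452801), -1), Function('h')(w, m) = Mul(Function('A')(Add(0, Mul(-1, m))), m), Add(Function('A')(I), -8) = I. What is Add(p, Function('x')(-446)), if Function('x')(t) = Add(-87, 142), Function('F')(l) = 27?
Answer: Rational(24932269, 453314) ≈ 55.000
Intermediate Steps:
Function('A')(I) = Add(8, I)
Function('h')(w, m) = Mul(m, Add(8, Mul(-1, m))) (Function('h')(w, m) = Mul(Add(8, Add(0, Mul(-1, m))), m) = Mul(Add(8, Mul(-1, m)), m) = Mul(m, Add(8, Mul(-1, m))))
p = Rational(-1, 453314) (p = Pow(Add(Mul(27, Add(8, Mul(-1, 27))), -452801), -1) = Pow(Add(Mul(27, Add(8, -27)), -452801), -1) = Pow(Add(Mul(27, -19), -452801), -1) = Pow(Add(-513, -452801), -1) = Pow(-453314, -1) = Rational(-1, 453314) ≈ -2.2060e-6)
Function('x')(t) = 55
Add(p, Function('x')(-446)) = Add(Rational(-1, 453314), 55) = Rational(24932269, 453314)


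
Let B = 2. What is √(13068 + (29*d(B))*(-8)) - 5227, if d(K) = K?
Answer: -5227 + 2*√3151 ≈ -5114.7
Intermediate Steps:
√(13068 + (29*d(B))*(-8)) - 5227 = √(13068 + (29*2)*(-8)) - 5227 = √(13068 + 58*(-8)) - 5227 = √(13068 - 464) - 5227 = √12604 - 5227 = 2*√3151 - 5227 = -5227 + 2*√3151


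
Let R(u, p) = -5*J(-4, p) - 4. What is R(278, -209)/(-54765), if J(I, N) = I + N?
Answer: -1061/54765 ≈ -0.019374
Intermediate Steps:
R(u, p) = 16 - 5*p (R(u, p) = -5*(-4 + p) - 4 = (20 - 5*p) - 4 = 16 - 5*p)
R(278, -209)/(-54765) = (16 - 5*(-209))/(-54765) = (16 + 1045)*(-1/54765) = 1061*(-1/54765) = -1061/54765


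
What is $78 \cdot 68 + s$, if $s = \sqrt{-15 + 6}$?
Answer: $5304 + 3 i \approx 5304.0 + 3.0 i$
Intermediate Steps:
$s = 3 i$ ($s = \sqrt{-9} = 3 i \approx 3.0 i$)
$78 \cdot 68 + s = 78 \cdot 68 + 3 i = 5304 + 3 i$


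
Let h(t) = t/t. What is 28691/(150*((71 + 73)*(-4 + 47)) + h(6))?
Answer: 28691/928801 ≈ 0.030890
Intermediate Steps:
h(t) = 1
28691/(150*((71 + 73)*(-4 + 47)) + h(6)) = 28691/(150*((71 + 73)*(-4 + 47)) + 1) = 28691/(150*(144*43) + 1) = 28691/(150*6192 + 1) = 28691/(928800 + 1) = 28691/928801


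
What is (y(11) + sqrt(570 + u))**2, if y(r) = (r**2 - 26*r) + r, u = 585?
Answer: (-154 + sqrt(1155))**2 ≈ 14404.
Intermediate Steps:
y(r) = r**2 - 25*r
(y(11) + sqrt(570 + u))**2 = (11*(-25 + 11) + sqrt(570 + 585))**2 = (11*(-14) + sqrt(1155))**2 = (-154 + sqrt(1155))**2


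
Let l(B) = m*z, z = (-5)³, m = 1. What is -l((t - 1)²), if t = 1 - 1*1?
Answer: 125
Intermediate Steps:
t = 0 (t = 1 - 1 = 0)
z = -125
l(B) = -125 (l(B) = 1*(-125) = -125)
-l((t - 1)²) = -1*(-125) = 125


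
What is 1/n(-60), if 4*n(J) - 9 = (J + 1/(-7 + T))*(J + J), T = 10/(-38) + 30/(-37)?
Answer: 1892/3416887 ≈ 0.00055372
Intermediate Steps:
T = -755/703 (T = 10*(-1/38) + 30*(-1/37) = -5/19 - 30/37 = -755/703 ≈ -1.0740)
n(J) = 9/4 + J*(-703/5676 + J)/2 (n(J) = 9/4 + ((J + 1/(-7 - 755/703))*(J + J))/4 = 9/4 + ((J + 1/(-5676/703))*(2*J))/4 = 9/4 + ((J - 703/5676)*(2*J))/4 = 9/4 + ((-703/5676 + J)*(2*J))/4 = 9/4 + (2*J*(-703/5676 + J))/4 = 9/4 + J*(-703/5676 + J)/2)
1/n(-60) = 1/(9/4 + (½)*(-60)² - 703/11352*(-60)) = 1/(9/4 + (½)*3600 + 3515/946) = 1/(9/4 + 1800 + 3515/946) = 1/(3416887/1892) = 1892/3416887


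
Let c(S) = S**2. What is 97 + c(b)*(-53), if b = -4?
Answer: -751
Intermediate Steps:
97 + c(b)*(-53) = 97 + (-4)**2*(-53) = 97 + 16*(-53) = 97 - 848 = -751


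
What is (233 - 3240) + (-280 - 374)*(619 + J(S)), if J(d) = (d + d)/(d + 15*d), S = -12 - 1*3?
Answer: -1631659/4 ≈ -4.0792e+5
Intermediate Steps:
S = -15 (S = -12 - 3 = -15)
J(d) = ⅛ (J(d) = (2*d)/((16*d)) = (2*d)*(1/(16*d)) = ⅛)
(233 - 3240) + (-280 - 374)*(619 + J(S)) = (233 - 3240) + (-280 - 374)*(619 + ⅛) = -3007 - 654*4953/8 = -3007 - 1619631/4 = -1631659/4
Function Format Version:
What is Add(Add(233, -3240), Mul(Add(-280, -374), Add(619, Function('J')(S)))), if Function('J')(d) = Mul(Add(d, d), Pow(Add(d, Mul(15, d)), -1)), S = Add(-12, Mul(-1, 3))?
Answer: Rational(-1631659, 4) ≈ -4.0792e+5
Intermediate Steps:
S = -15 (S = Add(-12, -3) = -15)
Function('J')(d) = Rational(1, 8) (Function('J')(d) = Mul(Mul(2, d), Pow(Mul(16, d), -1)) = Mul(Mul(2, d), Mul(Rational(1, 16), Pow(d, -1))) = Rational(1, 8))
Add(Add(233, -3240), Mul(Add(-280, -374), Add(619, Function('J')(S)))) = Add(Add(233, -3240), Mul(Add(-280, -374), Add(619, Rational(1, 8)))) = Add(-3007, Mul(-654, Rational(4953, 8))) = Add(-3007, Rational(-1619631, 4)) = Rational(-1631659, 4)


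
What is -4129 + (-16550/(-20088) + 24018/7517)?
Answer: -311439148525/75500748 ≈ -4125.0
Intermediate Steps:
-4129 + (-16550/(-20088) + 24018/7517) = -4129 + (-16550*(-1/20088) + 24018*(1/7517)) = -4129 + (8275/10044 + 24018/7517) = -4129 + 303439967/75500748 = -311439148525/75500748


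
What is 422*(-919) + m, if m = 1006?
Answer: -386812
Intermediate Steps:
422*(-919) + m = 422*(-919) + 1006 = -387818 + 1006 = -386812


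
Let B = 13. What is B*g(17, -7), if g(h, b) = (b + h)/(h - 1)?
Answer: 65/8 ≈ 8.1250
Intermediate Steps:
g(h, b) = (b + h)/(-1 + h)
B*g(17, -7) = 13*((-7 + 17)/(-1 + 17)) = 13*(10/16) = 13*((1/16)*10) = 13*(5/8) = 65/8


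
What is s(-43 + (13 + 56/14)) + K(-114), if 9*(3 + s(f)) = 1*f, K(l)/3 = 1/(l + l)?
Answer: -4037/684 ≈ -5.9020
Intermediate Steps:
K(l) = 3/(2*l) (K(l) = 3/(l + l) = 3/((2*l)) = 3*(1/(2*l)) = 3/(2*l))
s(f) = -3 + f/9 (s(f) = -3 + (1*f)/9 = -3 + f/9)
s(-43 + (13 + 56/14)) + K(-114) = (-3 + (-43 + (13 + 56/14))/9) + (3/2)/(-114) = (-3 + (-43 + (13 + 56*(1/14)))/9) + (3/2)*(-1/114) = (-3 + (-43 + (13 + 4))/9) - 1/76 = (-3 + (-43 + 17)/9) - 1/76 = (-3 + (1/9)*(-26)) - 1/76 = (-3 - 26/9) - 1/76 = -53/9 - 1/76 = -4037/684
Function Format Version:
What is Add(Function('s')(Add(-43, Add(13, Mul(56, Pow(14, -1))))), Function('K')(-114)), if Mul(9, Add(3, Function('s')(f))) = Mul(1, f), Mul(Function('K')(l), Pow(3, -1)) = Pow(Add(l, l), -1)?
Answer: Rational(-4037, 684) ≈ -5.9020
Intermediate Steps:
Function('K')(l) = Mul(Rational(3, 2), Pow(l, -1)) (Function('K')(l) = Mul(3, Pow(Add(l, l), -1)) = Mul(3, Pow(Mul(2, l), -1)) = Mul(3, Mul(Rational(1, 2), Pow(l, -1))) = Mul(Rational(3, 2), Pow(l, -1)))
Function('s')(f) = Add(-3, Mul(Rational(1, 9), f)) (Function('s')(f) = Add(-3, Mul(Rational(1, 9), Mul(1, f))) = Add(-3, Mul(Rational(1, 9), f)))
Add(Function('s')(Add(-43, Add(13, Mul(56, Pow(14, -1))))), Function('K')(-114)) = Add(Add(-3, Mul(Rational(1, 9), Add(-43, Add(13, Mul(56, Pow(14, -1)))))), Mul(Rational(3, 2), Pow(-114, -1))) = Add(Add(-3, Mul(Rational(1, 9), Add(-43, Add(13, Mul(56, Rational(1, 14)))))), Mul(Rational(3, 2), Rational(-1, 114))) = Add(Add(-3, Mul(Rational(1, 9), Add(-43, Add(13, 4)))), Rational(-1, 76)) = Add(Add(-3, Mul(Rational(1, 9), Add(-43, 17))), Rational(-1, 76)) = Add(Add(-3, Mul(Rational(1, 9), -26)), Rational(-1, 76)) = Add(Add(-3, Rational(-26, 9)), Rational(-1, 76)) = Add(Rational(-53, 9), Rational(-1, 76)) = Rational(-4037, 684)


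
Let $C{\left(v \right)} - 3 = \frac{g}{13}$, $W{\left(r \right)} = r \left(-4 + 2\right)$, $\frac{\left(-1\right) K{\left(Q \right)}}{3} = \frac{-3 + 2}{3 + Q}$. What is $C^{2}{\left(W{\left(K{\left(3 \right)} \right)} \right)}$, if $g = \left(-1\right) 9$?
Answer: $\frac{900}{169} \approx 5.3254$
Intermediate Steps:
$K{\left(Q \right)} = \frac{3}{3 + Q}$ ($K{\left(Q \right)} = - 3 \frac{-3 + 2}{3 + Q} = - 3 \left(- \frac{1}{3 + Q}\right) = \frac{3}{3 + Q}$)
$W{\left(r \right)} = - 2 r$ ($W{\left(r \right)} = r \left(-2\right) = - 2 r$)
$g = -9$
$C{\left(v \right)} = \frac{30}{13}$ ($C{\left(v \right)} = 3 - \frac{9}{13} = \frac{30}{13}$)
$C^{2}{\left(W{\left(K{\left(3 \right)} \right)} \right)} = \left(\frac{30}{13}\right)^{2} = \frac{900}{169}$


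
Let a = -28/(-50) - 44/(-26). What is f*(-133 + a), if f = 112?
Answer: -4759216/325 ≈ -14644.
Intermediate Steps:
a = 732/325 (a = -28*(-1/50) - 44*(-1/26) = 14/25 + 22/13 = 732/325 ≈ 2.2523)
f*(-133 + a) = 112*(-133 + 732/325) = 112*(-42493/325) = -4759216/325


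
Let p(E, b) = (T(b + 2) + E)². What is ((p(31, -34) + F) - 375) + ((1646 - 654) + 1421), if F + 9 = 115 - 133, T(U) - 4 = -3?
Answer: 3035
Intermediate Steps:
T(U) = 1 (T(U) = 4 - 3 = 1)
F = -27 (F = -9 + (115 - 133) = -9 - 18 = -27)
p(E, b) = (1 + E)²
((p(31, -34) + F) - 375) + ((1646 - 654) + 1421) = (((1 + 31)² - 27) - 375) + ((1646 - 654) + 1421) = ((32² - 27) - 375) + (992 + 1421) = ((1024 - 27) - 375) + 2413 = (997 - 375) + 2413 = 622 + 2413 = 3035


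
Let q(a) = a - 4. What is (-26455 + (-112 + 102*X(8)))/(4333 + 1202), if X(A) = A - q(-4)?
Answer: -4987/1107 ≈ -4.5050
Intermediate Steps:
q(a) = -4 + a
X(A) = 8 + A (X(A) = A - (-4 - 4) = A - 1*(-8) = A + 8 = 8 + A)
(-26455 + (-112 + 102*X(8)))/(4333 + 1202) = (-26455 + (-112 + 102*(8 + 8)))/(4333 + 1202) = (-26455 + (-112 + 102*16))/5535 = (-26455 + (-112 + 1632))*(1/5535) = (-26455 + 1520)*(1/5535) = -24935*1/5535 = -4987/1107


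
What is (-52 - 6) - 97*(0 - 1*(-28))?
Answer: -2774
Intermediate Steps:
(-52 - 6) - 97*(0 - 1*(-28)) = -58 - 97*(0 + 28) = -58 - 97*28 = -58 - 2716 = -2774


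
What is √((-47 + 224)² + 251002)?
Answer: √282331 ≈ 531.35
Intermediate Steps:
√((-47 + 224)² + 251002) = √(177² + 251002) = √(31329 + 251002) = √282331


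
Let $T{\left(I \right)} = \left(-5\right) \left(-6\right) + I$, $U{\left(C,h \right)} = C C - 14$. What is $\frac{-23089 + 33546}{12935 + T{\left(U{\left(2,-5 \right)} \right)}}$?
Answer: $\frac{10457}{12955} \approx 0.80718$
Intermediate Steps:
$U{\left(C,h \right)} = -14 + C^{2}$ ($U{\left(C,h \right)} = C^{2} - 14 = -14 + C^{2}$)
$T{\left(I \right)} = 30 + I$
$\frac{-23089 + 33546}{12935 + T{\left(U{\left(2,-5 \right)} \right)}} = \frac{-23089 + 33546}{12935 + \left(30 - \left(14 - 2^{2}\right)\right)} = \frac{10457}{12935 + \left(30 + \left(-14 + 4\right)\right)} = \frac{10457}{12935 + \left(30 - 10\right)} = \frac{10457}{12935 + 20} = \frac{10457}{12955}$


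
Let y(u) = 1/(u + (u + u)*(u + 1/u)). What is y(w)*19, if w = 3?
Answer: 19/23 ≈ 0.82609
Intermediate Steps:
y(u) = 1/(u + 2*u*(u + 1/u)) (y(u) = 1/(u + (2*u)*(u + 1/u)) = 1/(u + 2*u*(u + 1/u)))
y(w)*19 = 19/(2 + 3 + 2*3²) = 19/(2 + 3 + 2*9) = 19/(2 + 3 + 18) = 19/23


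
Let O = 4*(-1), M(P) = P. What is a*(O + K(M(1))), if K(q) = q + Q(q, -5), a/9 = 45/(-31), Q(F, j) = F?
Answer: 810/31 ≈ 26.129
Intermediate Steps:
a = -405/31 (a = 9*(45/(-31)) = 9*(45*(-1/31)) = 9*(-45/31) = -405/31 ≈ -13.065)
K(q) = 2*q (K(q) = q + q = 2*q)
O = -4
a*(O + K(M(1))) = -405*(-4 + 2*1)/31 = -405*(-4 + 2)/31 = -405/31*(-2) = 810/31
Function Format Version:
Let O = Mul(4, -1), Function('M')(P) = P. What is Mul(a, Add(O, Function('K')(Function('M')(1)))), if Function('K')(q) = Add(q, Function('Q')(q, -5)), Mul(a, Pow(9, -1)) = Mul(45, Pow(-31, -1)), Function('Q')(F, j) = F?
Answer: Rational(810, 31) ≈ 26.129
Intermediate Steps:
a = Rational(-405, 31) (a = Mul(9, Mul(45, Pow(-31, -1))) = Mul(9, Mul(45, Rational(-1, 31))) = Mul(9, Rational(-45, 31)) = Rational(-405, 31) ≈ -13.065)
Function('K')(q) = Mul(2, q) (Function('K')(q) = Add(q, q) = Mul(2, q))
O = -4
Mul(a, Add(O, Function('K')(Function('M')(1)))) = Mul(Rational(-405, 31), Add(-4, Mul(2, 1))) = Mul(Rational(-405, 31), Add(-4, 2)) = Mul(Rational(-405, 31), -2) = Rational(810, 31)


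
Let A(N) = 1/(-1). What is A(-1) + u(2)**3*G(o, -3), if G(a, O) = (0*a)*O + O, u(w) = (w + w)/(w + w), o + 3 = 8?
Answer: -4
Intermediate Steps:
o = 5 (o = -3 + 8 = 5)
u(w) = 1 (u(w) = (2*w)/((2*w)) = (2*w)*(1/(2*w)) = 1)
G(a, O) = O (G(a, O) = 0*O + O = 0 + O = O)
A(N) = -1
A(-1) + u(2)**3*G(o, -3) = -1 + 1**3*(-3) = -1 + 1*(-3) = -1 - 3 = -4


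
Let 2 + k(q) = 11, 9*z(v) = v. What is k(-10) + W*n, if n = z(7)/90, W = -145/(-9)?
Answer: 13325/1458 ≈ 9.1392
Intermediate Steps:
z(v) = v/9
k(q) = 9 (k(q) = -2 + 11 = 9)
W = 145/9 (W = -145*(-⅑) = 145/9 ≈ 16.111)
n = 7/810 (n = ((⅑)*7)/90 = (7/9)*(1/90) = 7/810 ≈ 0.0086420)
k(-10) + W*n = 9 + (145/9)*(7/810) = 9 + 203/1458 = 13325/1458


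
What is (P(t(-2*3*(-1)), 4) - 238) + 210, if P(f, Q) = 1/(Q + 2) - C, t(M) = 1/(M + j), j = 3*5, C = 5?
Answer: -197/6 ≈ -32.833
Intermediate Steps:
j = 15
t(M) = 1/(15 + M) (t(M) = 1/(M + 15) = 1/(15 + M))
P(f, Q) = -5 + 1/(2 + Q) (P(f, Q) = 1/(Q + 2) - 1*5 = 1/(2 + Q) - 5 = -5 + 1/(2 + Q))
(P(t(-2*3*(-1)), 4) - 238) + 210 = ((-9 - 5*4)/(2 + 4) - 238) + 210 = ((-9 - 20)/6 - 238) + 210 = ((⅙)*(-29) - 238) + 210 = (-29/6 - 238) + 210 = -1457/6 + 210 = -197/6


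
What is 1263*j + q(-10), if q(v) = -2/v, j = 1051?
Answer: 6637066/5 ≈ 1.3274e+6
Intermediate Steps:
1263*j + q(-10) = 1263*1051 - 2/(-10) = 1327413 - 2*(-1/10) = 1327413 + 1/5 = 6637066/5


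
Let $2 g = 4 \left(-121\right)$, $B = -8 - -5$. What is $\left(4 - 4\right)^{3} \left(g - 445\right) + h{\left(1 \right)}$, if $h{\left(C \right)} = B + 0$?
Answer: $-3$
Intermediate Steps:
$B = -3$ ($B = -8 + 5 = -3$)
$g = -242$ ($g = \frac{4 \left(-121\right)}{2} = \frac{1}{2} \left(-484\right) = -242$)
$h{\left(C \right)} = -3$ ($h{\left(C \right)} = -3 + 0 = -3$)
$\left(4 - 4\right)^{3} \left(g - 445\right) + h{\left(1 \right)} = \left(4 - 4\right)^{3} \left(-242 - 445\right) - 3 = \left(4 - 4\right)^{3} \left(-687\right) - 3 = 0^{3} \left(-687\right) - 3 = 0 \left(-687\right) - 3 = 0 - 3 = -3$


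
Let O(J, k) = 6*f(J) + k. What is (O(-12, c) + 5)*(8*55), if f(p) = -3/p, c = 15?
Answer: 9460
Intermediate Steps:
O(J, k) = k - 18/J (O(J, k) = 6*(-3/J) + k = -18/J + k = k - 18/J)
(O(-12, c) + 5)*(8*55) = ((15 - 18/(-12)) + 5)*(8*55) = ((15 - 18*(-1/12)) + 5)*440 = ((15 + 3/2) + 5)*440 = (33/2 + 5)*440 = (43/2)*440 = 9460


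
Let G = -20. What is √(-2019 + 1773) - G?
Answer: 20 + I*√246 ≈ 20.0 + 15.684*I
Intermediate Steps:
√(-2019 + 1773) - G = √(-2019 + 1773) - 1*(-20) = √(-246) + 20 = I*√246 + 20 = 20 + I*√246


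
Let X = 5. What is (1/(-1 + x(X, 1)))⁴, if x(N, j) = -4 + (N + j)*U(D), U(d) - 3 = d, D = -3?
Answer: 1/625 ≈ 0.0016000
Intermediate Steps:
U(d) = 3 + d
x(N, j) = -4 (x(N, j) = -4 + (N + j)*(3 - 3) = -4 + (N + j)*0 = -4 + 0 = -4)
(1/(-1 + x(X, 1)))⁴ = (1/(-1 - 4))⁴ = (1/(-5))⁴ = (-⅕)⁴ = 1/625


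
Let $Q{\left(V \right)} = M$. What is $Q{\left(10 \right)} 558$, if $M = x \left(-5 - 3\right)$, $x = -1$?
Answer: $4464$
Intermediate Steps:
$M = 8$ ($M = - (-5 - 3) = \left(-1\right) \left(-8\right) = 8$)
$Q{\left(V \right)} = 8$
$Q{\left(10 \right)} 558 = 8 \cdot 558 = 4464$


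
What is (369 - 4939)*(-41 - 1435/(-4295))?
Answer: 159639240/859 ≈ 1.8584e+5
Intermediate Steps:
(369 - 4939)*(-41 - 1435/(-4295)) = -4570*(-41 - 1435*(-1/4295)) = -4570*(-41 + 287/859) = -4570*(-34932/859) = 159639240/859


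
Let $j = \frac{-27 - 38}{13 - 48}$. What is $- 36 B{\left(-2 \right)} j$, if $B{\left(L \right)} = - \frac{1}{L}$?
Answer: $- \frac{234}{7} \approx -33.429$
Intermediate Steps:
$j = \frac{13}{7}$ ($j = - \frac{65}{-35} = \left(-65\right) \left(- \frac{1}{35}\right) = \frac{13}{7} \approx 1.8571$)
$- 36 B{\left(-2 \right)} j = - 36 \left(- \frac{1}{-2}\right) \frac{13}{7} = - 36 \left(\left(-1\right) \left(- \frac{1}{2}\right)\right) \frac{13}{7} = \left(-36\right) \frac{1}{2} \cdot \frac{13}{7} = \left(-18\right) \frac{13}{7} = - \frac{234}{7}$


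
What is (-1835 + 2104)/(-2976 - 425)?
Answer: -269/3401 ≈ -0.079094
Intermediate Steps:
(-1835 + 2104)/(-2976 - 425) = 269/(-3401) = 269*(-1/3401) = -269/3401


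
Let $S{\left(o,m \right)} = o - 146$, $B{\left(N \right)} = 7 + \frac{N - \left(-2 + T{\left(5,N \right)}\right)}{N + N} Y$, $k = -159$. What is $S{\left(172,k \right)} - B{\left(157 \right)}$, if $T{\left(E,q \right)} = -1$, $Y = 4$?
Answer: $\frac{2663}{157} \approx 16.962$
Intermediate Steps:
$B{\left(N \right)} = 7 + \frac{2 \left(3 + N\right)}{N}$ ($B{\left(N \right)} = 7 + \frac{N + \left(2 - -1\right)}{N + N} 4 = 7 + \frac{N + \left(2 + 1\right)}{2 N} 4 = 7 + \left(N + 3\right) \frac{1}{2 N} 4 = 7 + \left(3 + N\right) \frac{1}{2 N} 4 = 7 + \frac{3 + N}{2 N} 4 = 7 + \frac{2 \left(3 + N\right)}{N}$)
$S{\left(o,m \right)} = -146 + o$
$S{\left(172,k \right)} - B{\left(157 \right)} = \left(-146 + 172\right) - \left(9 + \frac{6}{157}\right) = 26 - \left(9 + 6 \cdot \frac{1}{157}\right) = 26 - \left(9 + \frac{6}{157}\right) = 26 - \frac{1419}{157} = \frac{2663}{157}$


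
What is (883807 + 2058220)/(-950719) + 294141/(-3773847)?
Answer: -49274481408/15531896303 ≈ -3.1725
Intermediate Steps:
(883807 + 2058220)/(-950719) + 294141/(-3773847) = 2942027*(-1/950719) + 294141*(-1/3773847) = -267457/86429 - 98047/1257949 = -49274481408/15531896303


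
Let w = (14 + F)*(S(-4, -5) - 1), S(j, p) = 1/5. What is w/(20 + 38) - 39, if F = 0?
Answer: -5683/145 ≈ -39.193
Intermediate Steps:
S(j, p) = ⅕
w = -56/5 (w = (14 + 0)*(⅕ - 1) = 14*(-⅘) = -56/5 ≈ -11.200)
w/(20 + 38) - 39 = -56/5/(20 + 38) - 39 = -56/5/58 - 39 = (1/58)*(-56/5) - 39 = -28/145 - 39 = -5683/145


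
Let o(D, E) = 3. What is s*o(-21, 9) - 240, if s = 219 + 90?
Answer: 687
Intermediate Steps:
s = 309
s*o(-21, 9) - 240 = 309*3 - 240 = 927 - 240 = 687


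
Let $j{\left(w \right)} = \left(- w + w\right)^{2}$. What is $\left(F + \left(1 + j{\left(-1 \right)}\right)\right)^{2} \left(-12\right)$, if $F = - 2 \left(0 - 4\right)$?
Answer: $-972$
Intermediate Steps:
$F = 8$ ($F = \left(-2\right) \left(-4\right) = 8$)
$j{\left(w \right)} = 0$ ($j{\left(w \right)} = 0^{2} = 0$)
$\left(F + \left(1 + j{\left(-1 \right)}\right)\right)^{2} \left(-12\right) = \left(8 + \left(1 + 0\right)\right)^{2} \left(-12\right) = \left(8 + 1\right)^{2} \left(-12\right) = 9^{2} \left(-12\right) = 81 \left(-12\right) = -972$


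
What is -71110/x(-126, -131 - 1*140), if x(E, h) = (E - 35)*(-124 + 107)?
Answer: -71110/2737 ≈ -25.981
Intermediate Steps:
x(E, h) = 595 - 17*E (x(E, h) = (-35 + E)*(-17) = 595 - 17*E)
-71110/x(-126, -131 - 1*140) = -71110/(595 - 17*(-126)) = -71110/(595 + 2142) = -71110/2737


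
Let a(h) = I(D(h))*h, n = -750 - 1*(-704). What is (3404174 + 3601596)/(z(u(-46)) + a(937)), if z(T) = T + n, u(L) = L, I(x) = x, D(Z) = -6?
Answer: -3502885/2857 ≈ -1226.1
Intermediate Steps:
n = -46 (n = -750 + 704 = -46)
z(T) = -46 + T (z(T) = T - 46 = -46 + T)
a(h) = -6*h
(3404174 + 3601596)/(z(u(-46)) + a(937)) = (3404174 + 3601596)/((-46 - 46) - 6*937) = 7005770/(-92 - 5622) = 7005770/(-5714) = 7005770*(-1/5714) = -3502885/2857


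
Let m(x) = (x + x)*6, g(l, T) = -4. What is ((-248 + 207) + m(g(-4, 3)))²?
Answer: 7921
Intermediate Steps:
m(x) = 12*x (m(x) = (2*x)*6 = 12*x)
((-248 + 207) + m(g(-4, 3)))² = ((-248 + 207) + 12*(-4))² = (-41 - 48)² = (-89)² = 7921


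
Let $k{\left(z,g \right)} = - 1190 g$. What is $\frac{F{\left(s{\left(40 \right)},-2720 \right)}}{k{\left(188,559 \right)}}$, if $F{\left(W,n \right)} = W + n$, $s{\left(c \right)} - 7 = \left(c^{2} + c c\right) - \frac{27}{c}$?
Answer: $- \frac{2779}{3801200} \approx -0.00073108$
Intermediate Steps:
$s{\left(c \right)} = 7 - \frac{27}{c} + 2 c^{2}$ ($s{\left(c \right)} = 7 - \left(- c^{2} + \frac{27}{c} - c c\right) = 7 + \left(\left(c^{2} + c^{2}\right) - \frac{27}{c}\right) = 7 + \left(2 c^{2} - \frac{27}{c}\right) = 7 + \left(- \frac{27}{c} + 2 c^{2}\right) = 7 - \frac{27}{c} + 2 c^{2}$)
$\frac{F{\left(s{\left(40 \right)},-2720 \right)}}{k{\left(188,559 \right)}} = \frac{\left(7 - \frac{27}{40} + 2 \cdot 40^{2}\right) - 2720}{\left(-1190\right) 559} = \frac{\left(7 - \frac{27}{40} + 2 \cdot 1600\right) - 2720}{-665210} = \left(\left(7 - \frac{27}{40} + 3200\right) - 2720\right) \left(- \frac{1}{665210}\right) = \left(\frac{128253}{40} - 2720\right) \left(- \frac{1}{665210}\right) = \frac{19453}{40} \left(- \frac{1}{665210}\right) = - \frac{2779}{3801200}$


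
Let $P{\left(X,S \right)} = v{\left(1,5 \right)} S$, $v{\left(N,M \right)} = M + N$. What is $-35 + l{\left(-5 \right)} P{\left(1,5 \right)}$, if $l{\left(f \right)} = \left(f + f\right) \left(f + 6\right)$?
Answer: $-335$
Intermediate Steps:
$l{\left(f \right)} = 2 f \left(6 + f\right)$
$P{\left(X,S \right)} = 6 S$ ($P{\left(X,S \right)} = \left(5 + 1\right) S = 6 S$)
$-35 + l{\left(-5 \right)} P{\left(1,5 \right)} = -35 + 2 \left(-5\right) \left(6 - 5\right) 6 \cdot 5 = -35 + 2 \left(-5\right) 1 \cdot 30 = -35 - 300 = -335$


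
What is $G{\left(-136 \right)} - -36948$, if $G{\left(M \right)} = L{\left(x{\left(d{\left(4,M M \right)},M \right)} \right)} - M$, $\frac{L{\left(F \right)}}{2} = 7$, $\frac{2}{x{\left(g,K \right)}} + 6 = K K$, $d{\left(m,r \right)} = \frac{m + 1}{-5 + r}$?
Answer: $37098$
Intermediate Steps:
$d{\left(m,r \right)} = \frac{1 + m}{-5 + r}$
$x{\left(g,K \right)} = \frac{2}{-6 + K^{2}}$ ($x{\left(g,K \right)} = \frac{2}{-6 + K K} = \frac{2}{-6 + K^{2}}$)
$L{\left(F \right)} = 14$ ($L{\left(F \right)} = 2 \cdot 7 = 14$)
$G{\left(M \right)} = 14 - M$
$G{\left(-136 \right)} - -36948 = \left(14 - -136\right) - -36948 = \left(14 + 136\right) + 36948 = 150 + 36948 = 37098$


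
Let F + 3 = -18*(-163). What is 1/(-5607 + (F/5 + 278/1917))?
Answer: -9585/48122978 ≈ -0.00019918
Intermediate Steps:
F = 2931 (F = -3 - 18*(-163) = -3 + 2934 = 2931)
1/(-5607 + (F/5 + 278/1917)) = 1/(-5607 + (2931/5 + 278/1917)) = 1/(-5607 + 5620117/9585) = 1/(-48122978/9585) = -9585/48122978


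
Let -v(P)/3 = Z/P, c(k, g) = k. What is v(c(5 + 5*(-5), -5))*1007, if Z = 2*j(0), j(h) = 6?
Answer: 9063/5 ≈ 1812.6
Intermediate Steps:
Z = 12 (Z = 2*6 = 12)
v(P) = -36/P
v(c(5 + 5*(-5), -5))*1007 = -36/(5 + 5*(-5))*1007 = -36/(5 - 25)*1007 = -36/(-20)*1007 = -36*(-1/20)*1007 = (9/5)*1007 = 9063/5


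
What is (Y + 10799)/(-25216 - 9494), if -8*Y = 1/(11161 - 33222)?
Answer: -635297971/2041966160 ≈ -0.31112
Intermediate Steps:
Y = 1/176488 (Y = -1/(8*(11161 - 33222)) = -1/8/(-22061) = -1/8*(-1/22061) = 1/176488 ≈ 5.6661e-6)
(Y + 10799)/(-25216 - 9494) = (1/176488 + 10799)/(-25216 - 9494) = (1905893913/176488)/(-34710) = (1905893913/176488)*(-1/34710) = -635297971/2041966160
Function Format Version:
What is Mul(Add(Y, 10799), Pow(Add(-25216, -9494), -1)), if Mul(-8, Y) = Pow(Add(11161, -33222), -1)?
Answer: Rational(-635297971, 2041966160) ≈ -0.31112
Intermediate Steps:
Y = Rational(1, 176488) (Y = Mul(Rational(-1, 8), Pow(Add(11161, -33222), -1)) = Mul(Rational(-1, 8), Pow(-22061, -1)) = Mul(Rational(-1, 8), Rational(-1, 22061)) = Rational(1, 176488) ≈ 5.6661e-6)
Mul(Add(Y, 10799), Pow(Add(-25216, -9494), -1)) = Mul(Add(Rational(1, 176488), 10799), Pow(Add(-25216, -9494), -1)) = Mul(Rational(1905893913, 176488), Pow(-34710, -1)) = Mul(Rational(1905893913, 176488), Rational(-1, 34710)) = Rational(-635297971, 2041966160)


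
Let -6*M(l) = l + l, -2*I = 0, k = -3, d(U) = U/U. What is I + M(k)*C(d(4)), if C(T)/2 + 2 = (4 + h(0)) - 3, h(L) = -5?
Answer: -12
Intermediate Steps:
d(U) = 1
I = 0 (I = -½*0 = 0)
C(T) = -12 (C(T) = -4 + 2*((4 - 5) - 3) = -4 + 2*(-1 - 3) = -4 + 2*(-4) = -4 - 8 = -12)
M(l) = -l/3 (M(l) = -(l + l)/6 = -l/3)
I + M(k)*C(d(4)) = 0 - ⅓*(-3)*(-12) = 0 + 1*(-12) = 0 - 12 = -12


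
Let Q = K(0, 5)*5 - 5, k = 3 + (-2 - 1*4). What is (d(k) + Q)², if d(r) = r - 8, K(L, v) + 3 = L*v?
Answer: 961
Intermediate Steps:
K(L, v) = -3 + L*v
k = -3 (k = 3 + (-2 - 4) = 3 - 6 = -3)
d(r) = -8 + r
Q = -20 (Q = (-3 + 0*5)*5 - 5 = (-3 + 0)*5 - 5 = -3*5 - 5 = -15 - 5 = -20)
(d(k) + Q)² = ((-8 - 3) - 20)² = (-11 - 20)² = (-31)² = 961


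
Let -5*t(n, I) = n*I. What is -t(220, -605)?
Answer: -26620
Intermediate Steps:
t(n, I) = -I*n/5 (t(n, I) = -n*I/5 = -I*n/5)
-t(220, -605) = -(-1)*(-605)*220/5 = -1*26620 = -26620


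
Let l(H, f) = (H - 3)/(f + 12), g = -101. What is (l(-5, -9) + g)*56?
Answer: -17416/3 ≈ -5805.3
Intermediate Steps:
l(H, f) = (-3 + H)/(12 + f)
(l(-5, -9) + g)*56 = ((-3 - 5)/(12 - 9) - 101)*56 = (-8/3 - 101)*56 = -311/3*56 = -17416/3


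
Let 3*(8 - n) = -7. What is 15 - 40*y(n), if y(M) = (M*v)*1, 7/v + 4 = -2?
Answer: 4475/9 ≈ 497.22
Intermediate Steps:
v = -7/6 (v = 7/(-4 - 2) = 7/(-6) = 7*(-⅙) = -7/6 ≈ -1.1667)
n = 31/3 (n = 8 - ⅓*(-7) = 8 + 7/3 = 31/3 ≈ 10.333)
y(M) = -7*M/6 (y(M) = (M*(-7/6))*1 = -7*M/6*1 = -7*M/6)
15 - 40*y(n) = 15 - (-140)*31/(3*3) = 15 - 40*(-217/18) = 15 + 4340/9 = 4475/9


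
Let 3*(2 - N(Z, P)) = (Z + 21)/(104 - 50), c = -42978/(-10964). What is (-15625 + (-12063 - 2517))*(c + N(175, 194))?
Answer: -63172458685/444042 ≈ -1.4227e+5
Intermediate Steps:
c = 21489/5482 (c = -42978*(-1/10964) = 21489/5482 ≈ 3.9199)
N(Z, P) = 101/54 - Z/162 (N(Z, P) = 2 - (Z + 21)/(3*(104 - 50)) = 2 - (21 + Z)/(3*54) = 2 - (7/18 + Z/54)/3 = 2 + (-7/54 - Z/162) = 101/54 - Z/162)
(-15625 + (-12063 - 2517))*(c + N(175, 194)) = (-15625 + (-12063 - 2517))*(21489/5482 + (101/54 - 1/162*175)) = (-15625 - 14580)*(21489/5482 + (101/54 - 175/162)) = -30205*(21489/5482 + 64/81) = -30205*2091457/444042 = -63172458685/444042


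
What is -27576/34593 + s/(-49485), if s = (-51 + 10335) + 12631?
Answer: -143819797/114122307 ≈ -1.2602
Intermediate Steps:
s = 22915 (s = 10284 + 12631 = 22915)
-27576/34593 + s/(-49485) = -27576/34593 + 22915/(-49485) = -27576*1/34593 + 22915*(-1/49485) = -9192/11531 - 4583/9897 = -143819797/114122307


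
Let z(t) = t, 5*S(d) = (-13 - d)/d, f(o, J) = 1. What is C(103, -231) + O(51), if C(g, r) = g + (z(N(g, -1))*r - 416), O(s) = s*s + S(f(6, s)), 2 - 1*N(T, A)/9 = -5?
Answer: -61339/5 ≈ -12268.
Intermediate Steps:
N(T, A) = 63 (N(T, A) = 18 - 9*(-5) = 18 + 45 = 63)
S(d) = (-13 - d)/(5*d) (S(d) = ((-13 - d)/d)/5 = (-13 - d)/(5*d))
O(s) = -14/5 + s**2 (O(s) = s*s + (1/5)*(-13 - 1*1)/1 = s**2 + (1/5)*1*(-13 - 1) = s**2 + (1/5)*1*(-14) = s**2 - 14/5 = -14/5 + s**2)
C(g, r) = -416 + g + 63*r (C(g, r) = g + (63*r - 416) = g + (-416 + 63*r) = -416 + g + 63*r)
C(103, -231) + O(51) = (-416 + 103 + 63*(-231)) + (-14/5 + 51**2) = (-416 + 103 - 14553) + (-14/5 + 2601) = -14866 + 12991/5 = -61339/5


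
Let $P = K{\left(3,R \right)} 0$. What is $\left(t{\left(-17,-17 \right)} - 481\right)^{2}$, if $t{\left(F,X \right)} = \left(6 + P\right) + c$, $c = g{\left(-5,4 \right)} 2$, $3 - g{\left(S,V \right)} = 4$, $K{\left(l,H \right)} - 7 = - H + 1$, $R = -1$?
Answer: $227529$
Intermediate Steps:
$K{\left(l,H \right)} = 8 - H$ ($K{\left(l,H \right)} = 7 - \left(-1 + H\right) = 8 - H$)
$g{\left(S,V \right)} = -1$ ($g{\left(S,V \right)} = 3 - 4 = -1$)
$P = 0$ ($P = \left(8 - -1\right) 0 = \left(8 + 1\right) 0 = 9 \cdot 0 = 0$)
$c = -2$ ($c = \left(-1\right) 2 = -2$)
$t{\left(F,X \right)} = 4$ ($t{\left(F,X \right)} = \left(6 + 0\right) - 2 = 6 - 2 = 4$)
$\left(t{\left(-17,-17 \right)} - 481\right)^{2} = \left(4 - 481\right)^{2} = \left(-477\right)^{2} = 227529$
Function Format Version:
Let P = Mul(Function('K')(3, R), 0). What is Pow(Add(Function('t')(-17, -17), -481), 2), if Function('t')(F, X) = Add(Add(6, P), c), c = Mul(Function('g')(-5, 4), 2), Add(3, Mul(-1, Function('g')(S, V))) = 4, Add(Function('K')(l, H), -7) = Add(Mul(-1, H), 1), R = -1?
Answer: 227529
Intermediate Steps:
Function('K')(l, H) = Add(8, Mul(-1, H)) (Function('K')(l, H) = Add(7, Add(Mul(-1, H), 1)) = Add(7, Add(1, Mul(-1, H))) = Add(8, Mul(-1, H)))
Function('g')(S, V) = -1 (Function('g')(S, V) = Add(3, Mul(-1, 4)) = Add(3, -4) = -1)
P = 0 (P = Mul(Add(8, Mul(-1, -1)), 0) = Mul(Add(8, 1), 0) = Mul(9, 0) = 0)
c = -2 (c = Mul(-1, 2) = -2)
Function('t')(F, X) = 4 (Function('t')(F, X) = Add(Add(6, 0), -2) = Add(6, -2) = 4)
Pow(Add(Function('t')(-17, -17), -481), 2) = Pow(Add(4, -481), 2) = Pow(-477, 2) = 227529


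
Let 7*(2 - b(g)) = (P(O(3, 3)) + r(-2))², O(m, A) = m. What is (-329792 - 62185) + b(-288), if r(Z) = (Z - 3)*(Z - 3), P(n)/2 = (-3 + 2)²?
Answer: -2744554/7 ≈ -3.9208e+5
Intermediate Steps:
P(n) = 2 (P(n) = 2*(-3 + 2)² = 2*(-1)² = 2*1 = 2)
r(Z) = (-3 + Z)² (r(Z) = (-3 + Z)*(-3 + Z) = (-3 + Z)²)
b(g) = -715/7 (b(g) = 2 - (2 + (-3 - 2)²)²/7 = 2 - (2 + (-5)²)²/7 = 2 - (2 + 25)²/7 = 2 - ⅐*27² = 2 - ⅐*729 = 2 - 729/7 = -715/7)
(-329792 - 62185) + b(-288) = (-329792 - 62185) - 715/7 = -391977 - 715/7 = -2744554/7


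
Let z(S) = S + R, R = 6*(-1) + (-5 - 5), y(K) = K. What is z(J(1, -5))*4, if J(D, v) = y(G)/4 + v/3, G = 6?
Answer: -194/3 ≈ -64.667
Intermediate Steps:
J(D, v) = 3/2 + v/3 (J(D, v) = 6/4 + v/3 = 6*(¼) + v*(⅓) = 3/2 + v/3)
R = -16 (R = -6 - 10 = -16)
z(S) = -16 + S (z(S) = S - 16 = -16 + S)
z(J(1, -5))*4 = (-16 + (3/2 + (⅓)*(-5)))*4 = (-16 + (3/2 - 5/3))*4 = (-16 - ⅙)*4 = -97/6*4 = -194/3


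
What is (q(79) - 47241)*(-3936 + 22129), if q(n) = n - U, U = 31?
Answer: -858582249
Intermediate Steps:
q(n) = -31 + n (q(n) = n - 1*31 = n - 31 = -31 + n)
(q(79) - 47241)*(-3936 + 22129) = ((-31 + 79) - 47241)*(-3936 + 22129) = (48 - 47241)*18193 = -47193*18193 = -858582249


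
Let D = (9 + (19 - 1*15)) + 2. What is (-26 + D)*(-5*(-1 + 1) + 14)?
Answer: -154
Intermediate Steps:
D = 15 (D = (9 + (19 - 15)) + 2 = (9 + 4) + 2 = 13 + 2 = 15)
(-26 + D)*(-5*(-1 + 1) + 14) = (-26 + 15)*(-5*(-1 + 1) + 14) = -11*(-5*0 + 14) = -11*(0 + 14) = -11*14 = -154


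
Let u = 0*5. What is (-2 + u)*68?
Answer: -136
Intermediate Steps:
u = 0
(-2 + u)*68 = (-2 + 0)*68 = -2*68 = -136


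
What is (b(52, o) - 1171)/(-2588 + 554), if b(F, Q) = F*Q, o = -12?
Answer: 1795/2034 ≈ 0.88250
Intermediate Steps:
(b(52, o) - 1171)/(-2588 + 554) = (52*(-12) - 1171)/(-2588 + 554) = (-624 - 1171)/(-2034) = -1795*(-1/2034) = 1795/2034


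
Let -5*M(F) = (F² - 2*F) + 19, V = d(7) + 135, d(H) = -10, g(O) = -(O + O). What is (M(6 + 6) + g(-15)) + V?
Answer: 636/5 ≈ 127.20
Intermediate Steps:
g(O) = -2*O
V = 125 (V = -10 + 135 = 125)
M(F) = -19/5 - F²/5 + 2*F/5 (M(F) = -((F² - 2*F) + 19)/5 = -(19 + F² - 2*F)/5 = -19/5 - F²/5 + 2*F/5)
(M(6 + 6) + g(-15)) + V = ((-19/5 - (6 + 6)²/5 + 2*(6 + 6)/5) - 2*(-15)) + 125 = ((-19/5 - ⅕*12² + (⅖)*12) + 30) + 125 = ((-19/5 - ⅕*144 + 24/5) + 30) + 125 = ((-19/5 - 144/5 + 24/5) + 30) + 125 = (-139/5 + 30) + 125 = 11/5 + 125 = 636/5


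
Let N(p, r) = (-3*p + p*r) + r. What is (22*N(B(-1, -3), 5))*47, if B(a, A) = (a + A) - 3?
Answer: -9306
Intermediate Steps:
B(a, A) = -3 + A + a (B(a, A) = (A + a) - 3 = -3 + A + a)
N(p, r) = r - 3*p + p*r
(22*N(B(-1, -3), 5))*47 = (22*(5 - 3*(-3 - 3 - 1) + (-3 - 3 - 1)*5))*47 = (22*(5 - 3*(-7) - 7*5))*47 = (22*(5 + 21 - 35))*47 = (22*(-9))*47 = -198*47 = -9306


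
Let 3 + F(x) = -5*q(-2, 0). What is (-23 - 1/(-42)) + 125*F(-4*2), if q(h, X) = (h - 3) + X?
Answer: 114535/42 ≈ 2727.0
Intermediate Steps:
q(h, X) = -3 + X + h (q(h, X) = (-3 + h) + X = -3 + X + h)
F(x) = 22 (F(x) = -3 - 5*(-3 + 0 - 2) = -3 - 5*(-5) = -3 + 25 = 22)
(-23 - 1/(-42)) + 125*F(-4*2) = (-23 - 1/(-42)) + 125*22 = (-23 - 1*(-1/42)) + 2750 = (-23 + 1/42) + 2750 = -965/42 + 2750 = 114535/42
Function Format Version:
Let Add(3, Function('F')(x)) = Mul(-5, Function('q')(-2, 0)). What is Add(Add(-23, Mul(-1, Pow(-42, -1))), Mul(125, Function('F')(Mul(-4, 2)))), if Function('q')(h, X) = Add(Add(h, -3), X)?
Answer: Rational(114535, 42) ≈ 2727.0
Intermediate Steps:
Function('q')(h, X) = Add(-3, X, h) (Function('q')(h, X) = Add(Add(-3, h), X) = Add(-3, X, h))
Function('F')(x) = 22 (Function('F')(x) = Add(-3, Mul(-5, Add(-3, 0, -2))) = Add(-3, Mul(-5, -5)) = Add(-3, 25) = 22)
Add(Add(-23, Mul(-1, Pow(-42, -1))), Mul(125, Function('F')(Mul(-4, 2)))) = Add(Add(-23, Mul(-1, Pow(-42, -1))), Mul(125, 22)) = Add(Add(-23, Mul(-1, Rational(-1, 42))), 2750) = Add(Add(-23, Rational(1, 42)), 2750) = Add(Rational(-965, 42), 2750) = Rational(114535, 42)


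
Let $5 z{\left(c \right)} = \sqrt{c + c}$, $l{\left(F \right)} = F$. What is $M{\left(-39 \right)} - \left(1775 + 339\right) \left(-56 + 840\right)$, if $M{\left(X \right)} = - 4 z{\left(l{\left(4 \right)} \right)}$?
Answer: $-1657376 - \frac{8 \sqrt{2}}{5} \approx -1.6574 \cdot 10^{6}$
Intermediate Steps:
$z{\left(c \right)} = \frac{\sqrt{2} \sqrt{c}}{5}$ ($z{\left(c \right)} = \frac{\sqrt{c + c}}{5} = \frac{\sqrt{2 c}}{5} = \frac{\sqrt{2} \sqrt{c}}{5}$)
$M{\left(X \right)} = - \frac{8 \sqrt{2}}{5}$ ($M{\left(X \right)} = - 4 \frac{\sqrt{2} \sqrt{4}}{5} = - 4 \cdot \frac{1}{5} \sqrt{2} \cdot 2 = - 4 \frac{2 \sqrt{2}}{5} = - \frac{8 \sqrt{2}}{5}$)
$M{\left(-39 \right)} - \left(1775 + 339\right) \left(-56 + 840\right) = - \frac{8 \sqrt{2}}{5} - \left(1775 + 339\right) \left(-56 + 840\right) = - \frac{8 \sqrt{2}}{5} - 2114 \cdot 784 = - \frac{8 \sqrt{2}}{5} - 1657376 = -1657376 - \frac{8 \sqrt{2}}{5}$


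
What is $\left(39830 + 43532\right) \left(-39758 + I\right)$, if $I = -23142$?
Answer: $-5243469800$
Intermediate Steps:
$\left(39830 + 43532\right) \left(-39758 + I\right) = \left(39830 + 43532\right) \left(-39758 - 23142\right) = 83362 \left(-62900\right) = -5243469800$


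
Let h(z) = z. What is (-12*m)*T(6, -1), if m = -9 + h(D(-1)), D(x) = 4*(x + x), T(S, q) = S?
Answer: 1224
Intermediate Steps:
D(x) = 8*x (D(x) = 4*(2*x) = 8*x)
m = -17 (m = -9 + 8*(-1) = -9 - 8 = -17)
(-12*m)*T(6, -1) = -12*(-17)*6 = 204*6 = 1224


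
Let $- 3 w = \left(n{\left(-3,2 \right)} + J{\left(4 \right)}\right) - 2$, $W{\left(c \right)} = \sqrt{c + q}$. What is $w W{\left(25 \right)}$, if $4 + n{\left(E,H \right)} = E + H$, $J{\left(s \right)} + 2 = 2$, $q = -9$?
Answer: $\frac{28}{3} \approx 9.3333$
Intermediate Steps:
$J{\left(s \right)} = 0$ ($J{\left(s \right)} = -2 + 2 = 0$)
$n{\left(E,H \right)} = -4 + E + H$ ($n{\left(E,H \right)} = -4 + \left(E + H\right) = -4 + E + H$)
$W{\left(c \right)} = \sqrt{-9 + c}$ ($W{\left(c \right)} = \sqrt{c - 9} = \sqrt{-9 + c}$)
$w = \frac{7}{3}$ ($w = - \frac{\left(\left(-4 - 3 + 2\right) + 0\right) - 2}{3} = - \frac{\left(-5 + 0\right) - 2}{3} = - \frac{-5 - 2}{3} = \left(- \frac{1}{3}\right) \left(-7\right) = \frac{7}{3} \approx 2.3333$)
$w W{\left(25 \right)} = \frac{7 \sqrt{-9 + 25}}{3} = \frac{7 \sqrt{16}}{3} = \frac{7}{3} \cdot 4 = \frac{28}{3}$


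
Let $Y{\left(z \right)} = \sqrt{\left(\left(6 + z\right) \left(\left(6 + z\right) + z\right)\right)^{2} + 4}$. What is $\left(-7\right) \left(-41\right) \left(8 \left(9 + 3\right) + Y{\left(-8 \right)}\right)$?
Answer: $27552 + 574 \sqrt{101} \approx 33321.0$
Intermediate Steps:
$Y{\left(z \right)} = \sqrt{4 + \left(6 + z\right)^{2} \left(6 + 2 z\right)^{2}}$ ($Y{\left(z \right)} = \sqrt{\left(\left(6 + z\right) \left(6 + 2 z\right)\right)^{2} + 4} = \sqrt{\left(6 + z\right)^{2} \left(6 + 2 z\right)^{2} + 4} = \sqrt{4 + \left(6 + z\right)^{2} \left(6 + 2 z\right)^{2}}$)
$\left(-7\right) \left(-41\right) \left(8 \left(9 + 3\right) + Y{\left(-8 \right)}\right) = \left(-7\right) \left(-41\right) \left(8 \left(9 + 3\right) + 2 \sqrt{1 + \left(3 - 8\right)^{2} \left(6 - 8\right)^{2}}\right) = 287 \left(8 \cdot 12 + 2 \sqrt{1 + \left(-5\right)^{2} \left(-2\right)^{2}}\right) = 287 \left(96 + 2 \sqrt{1 + 25 \cdot 4}\right) = 287 \left(96 + 2 \sqrt{1 + 100}\right) = 287 \left(96 + 2 \sqrt{101}\right) = 27552 + 574 \sqrt{101}$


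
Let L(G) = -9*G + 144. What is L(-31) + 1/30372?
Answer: 12847357/30372 ≈ 423.00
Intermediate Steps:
L(G) = 144 - 9*G
L(-31) + 1/30372 = (144 - 9*(-31)) + 1/30372 = (144 + 279) + 1/30372 = 423 + 1/30372 = 12847357/30372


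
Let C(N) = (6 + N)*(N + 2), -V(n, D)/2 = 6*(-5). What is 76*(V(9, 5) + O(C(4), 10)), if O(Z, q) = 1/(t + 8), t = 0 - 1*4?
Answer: 4579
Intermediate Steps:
t = -4 (t = 0 - 4 = -4)
V(n, D) = 60 (V(n, D) = -12*(-5) = -2*(-30) = 60)
C(N) = (2 + N)*(6 + N) (C(N) = (6 + N)*(2 + N) = (2 + N)*(6 + N))
O(Z, q) = ¼ (O(Z, q) = 1/(-4 + 8) = 1/4 = ¼)
76*(V(9, 5) + O(C(4), 10)) = 76*(60 + ¼) = 76*(241/4) = 4579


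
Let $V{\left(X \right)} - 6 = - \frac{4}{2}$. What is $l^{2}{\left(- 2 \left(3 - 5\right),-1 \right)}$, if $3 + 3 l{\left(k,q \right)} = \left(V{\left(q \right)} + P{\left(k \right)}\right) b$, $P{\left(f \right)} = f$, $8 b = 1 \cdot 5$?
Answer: $\frac{4}{9} \approx 0.44444$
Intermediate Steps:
$V{\left(X \right)} = 4$ ($V{\left(X \right)} = 6 - \frac{4}{2} = 6 - 2 = 4$)
$b = \frac{5}{8}$ ($b = \frac{1 \cdot 5}{8} = \frac{1}{8} \cdot 5 = \frac{5}{8} \approx 0.625$)
$l{\left(k,q \right)} = - \frac{1}{6} + \frac{5 k}{24}$ ($l{\left(k,q \right)} = -1 + \frac{\left(4 + k\right) \frac{5}{8}}{3} = -1 + \frac{\frac{5}{2} + \frac{5 k}{8}}{3} = -1 + \left(\frac{5}{6} + \frac{5 k}{24}\right) = - \frac{1}{6} + \frac{5 k}{24}$)
$l^{2}{\left(- 2 \left(3 - 5\right),-1 \right)} = \left(- \frac{1}{6} + \frac{5 \left(- 2 \left(3 - 5\right)\right)}{24}\right)^{2} = \left(- \frac{1}{6} + \frac{5 \left(\left(-2\right) \left(-2\right)\right)}{24}\right)^{2} = \left(- \frac{1}{6} + \frac{5}{24} \cdot 4\right)^{2} = \left(- \frac{1}{6} + \frac{5}{6}\right)^{2} = \left(\frac{2}{3}\right)^{2} = \frac{4}{9}$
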